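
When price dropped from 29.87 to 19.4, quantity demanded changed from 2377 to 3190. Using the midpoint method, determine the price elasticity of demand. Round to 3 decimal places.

%Δq = (3190 − 2377)/[(2377 + 3190)/2] = 813/2783.5 ≈ 0.2921.
%Δp = (19.4 − 29.87)/[(29.87 + 19.4)/2] = -10.47/24.635 ≈ -0.4250.
Arc elasticity E = %Δq/%Δp ≈ 0.2921/-0.4250 ≈ -0.687.
|E| < 1: demand is inelastic over this range.

-0.687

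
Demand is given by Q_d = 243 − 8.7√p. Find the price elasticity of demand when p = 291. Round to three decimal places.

At p = 291, Q_d = 94.5891.
dQ_d/dp = −8.7/(2√p) = −8.7/(2·17.0587).
Point elasticity E = (dQ_d/dp)·(p/Q_d) = -0.255 × 291/94.5891 ≈ -0.785.
|E| < 1, so demand is inelastic at this price.

-0.785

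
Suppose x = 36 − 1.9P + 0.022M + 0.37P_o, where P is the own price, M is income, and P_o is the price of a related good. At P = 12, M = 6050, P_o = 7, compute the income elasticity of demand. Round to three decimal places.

Evaluating quantity at (P, M, P_o) gives x = 36 − 1.9(12) + 0.022(6050) + 0.37(7) = 36 − 22.8 + 133.1 + 2.59 = 148.89.
∂x/∂M = +0.022, so E_I = 0.022·(6050/148.89) ≈ 0.894.
E_I ∈ (0,1): normal good (necessity).

0.894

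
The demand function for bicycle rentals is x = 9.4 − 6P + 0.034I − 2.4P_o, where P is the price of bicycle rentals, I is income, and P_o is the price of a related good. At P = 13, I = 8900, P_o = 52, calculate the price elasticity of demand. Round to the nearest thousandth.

Substituting, x = 9.4 − 6(13) + 0.034(8900) − 2.4(52) = 9.4 − 78 + 302.6 − 124.8 = 109.2.
∂x/∂P = −6, so E_p = (−6)·(13/109.2) ≈ -0.714.
|E_p| < 1: demand is inelastic.

-0.714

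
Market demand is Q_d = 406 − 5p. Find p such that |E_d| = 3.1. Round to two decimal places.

61.40

Set −bp/(a − bp) = −3.1 ⇒ bp = 3.1(a − bp) ⇒ bp(1+3.1) = 3.1·a.
p = 3.1·406/(5·4.1) ≈ 61.40.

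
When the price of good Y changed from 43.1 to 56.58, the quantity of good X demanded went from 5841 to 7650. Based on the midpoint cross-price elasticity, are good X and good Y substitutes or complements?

substitutes

%ΔQ_x = (7650 − 5841)/[(5841+7650)/2] = 1809/6745.5 ≈ 0.2682.
%ΔP_y = (56.58 − 43.1)/[(43.1+56.58)/2] ≈ 0.2705.
E_xy = 0.2682/0.2705 ≈ 0.992.
E_xy > 0, so the goods are substitutes.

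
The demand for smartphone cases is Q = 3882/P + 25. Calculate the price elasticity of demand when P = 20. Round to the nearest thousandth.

-0.886

At P = 20, Q = 219.1.
dQ/dP = −3882/P² = −9.705.
Point elasticity E = (dQ/dP)·(P/Q) = -9.705 × 20/219.1 ≈ -0.886.
|E| < 1, so demand is inelastic at this price.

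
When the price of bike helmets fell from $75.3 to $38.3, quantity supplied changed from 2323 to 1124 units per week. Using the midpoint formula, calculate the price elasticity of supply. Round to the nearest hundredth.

1.07

%Δq = (1124 − 2323)/[(2323 + 1124)/2] = -1199/1723.5 ≈ -0.6957.
%Δp = (38.3 − 75.3)/[(75.3 + 38.3)/2] = -37/56.8 ≈ -0.6514.
Arc elasticity E = %Δq/%Δp ≈ -0.6957/-0.6514 ≈ 1.07.
|E| > 1: supply is elastic over this range.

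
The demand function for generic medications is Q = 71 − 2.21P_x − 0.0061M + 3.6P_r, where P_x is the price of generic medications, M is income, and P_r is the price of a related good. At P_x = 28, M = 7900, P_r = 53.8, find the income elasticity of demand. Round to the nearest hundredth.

-0.31

Q = 71 − 2.21(28) − 0.0061(7900) + 3.6(53.8) = 71 − 61.88 − 48.19 + 193.68 = 154.61.
∂Q/∂M = −0.0061, so E_I = -0.0061·(7900/154.61) ≈ -0.31.
E_I < 0: inferior good.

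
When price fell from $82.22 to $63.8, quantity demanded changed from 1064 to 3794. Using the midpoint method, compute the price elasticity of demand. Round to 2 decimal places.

-4.45

%ΔQ = (3794 − 1064)/[(1064 + 3794)/2] = 2730/2429 ≈ 1.1239.
%Δp = (63.8 − 82.22)/[(82.22 + 63.8)/2] = -18.42/73.01 ≈ -0.2523.
Arc elasticity E = %ΔQ/%Δp ≈ 1.1239/-0.2523 ≈ -4.45.
|E| > 1: demand is elastic over this range.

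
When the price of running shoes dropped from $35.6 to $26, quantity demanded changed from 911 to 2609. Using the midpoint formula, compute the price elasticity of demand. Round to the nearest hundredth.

%Δq = (2609 − 911)/[(911 + 2609)/2] = 1698/1760 ≈ 0.9648.
%ΔP = (26 − 35.6)/[(35.6 + 26)/2] = -9.6/30.8 ≈ -0.3117.
Arc elasticity E = %Δq/%ΔP ≈ 0.9648/-0.3117 ≈ -3.10.
|E| > 1: demand is elastic over this range.

-3.10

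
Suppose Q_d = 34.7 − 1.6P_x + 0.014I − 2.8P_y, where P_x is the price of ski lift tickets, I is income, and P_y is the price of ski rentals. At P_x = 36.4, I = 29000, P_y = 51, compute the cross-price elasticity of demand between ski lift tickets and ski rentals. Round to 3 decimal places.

Q_d = 34.7 − 1.6(36.4) + 0.014(29000) − 2.8(51) = 34.7 − 58.24 + 406 − 142.8 = 239.66.
∂Q_d/∂P_y = −2.8, so E_xy = -2.8·(51/239.66) ≈ -0.596.
E_xy < 0: the goods are complements.

-0.596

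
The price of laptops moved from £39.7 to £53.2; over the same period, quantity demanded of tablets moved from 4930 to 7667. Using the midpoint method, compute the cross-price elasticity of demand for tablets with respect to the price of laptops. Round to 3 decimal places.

%ΔQ_x = (7667 − 4930)/[(4930+7667)/2] = 2737/6298.5 ≈ 0.4345.
%ΔP_y = (53.2 − 39.7)/[(39.7+53.2)/2] ≈ 0.2906.
E_xy = 0.4345/0.2906 ≈ 1.495.
E_xy > 0, so tablets and laptops are substitutes.

1.495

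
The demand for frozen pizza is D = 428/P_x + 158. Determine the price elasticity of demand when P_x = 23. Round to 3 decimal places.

-0.105

At P_x = 23, D = 176.6087.
dD/dP_x = −428/P_x² = −0.8091.
Point elasticity E = (dD/dP_x)·(P_x/D) = -0.8091 × 23/176.6087 ≈ -0.105.
|E| < 1, so demand is inelastic at this price.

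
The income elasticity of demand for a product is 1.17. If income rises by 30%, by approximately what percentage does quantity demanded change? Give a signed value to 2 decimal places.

%ΔQ ≈ E × %ΔI = (1.17) × (30%) = 35.10%.

35.10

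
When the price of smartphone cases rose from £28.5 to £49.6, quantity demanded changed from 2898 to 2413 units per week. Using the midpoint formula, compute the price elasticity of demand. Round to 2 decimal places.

-0.34

%Δq = (2413 − 2898)/[(2898 + 2413)/2] = -485/2655.5 ≈ -0.1826.
%ΔP = (49.6 − 28.5)/[(28.5 + 49.6)/2] = 21.1/39.05 ≈ 0.5403.
Arc elasticity E = %Δq/%ΔP ≈ -0.1826/0.5403 ≈ -0.34.
|E| < 1: demand is inelastic over this range.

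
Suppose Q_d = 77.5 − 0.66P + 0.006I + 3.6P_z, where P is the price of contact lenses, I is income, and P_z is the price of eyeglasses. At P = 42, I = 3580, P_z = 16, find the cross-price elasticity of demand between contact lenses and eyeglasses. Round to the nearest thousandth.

First evaluate Q_d: 77.5 − 0.66(42) + 0.006(3580) + 3.6(16) = 77.5 − 27.72 + 21.48 + 57.6 = 128.86.
∂Q_d/∂P_z = +3.6, so E_xy = 3.6·(16/128.86) ≈ 0.447.
E_xy > 0: the goods are substitutes.

0.447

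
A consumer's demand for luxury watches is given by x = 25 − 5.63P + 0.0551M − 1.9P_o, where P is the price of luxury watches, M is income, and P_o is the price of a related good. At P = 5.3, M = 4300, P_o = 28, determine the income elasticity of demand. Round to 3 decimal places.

Evaluating quantity at (P, M, P_o) gives x = 25 − 5.63(5.3) + 0.0551(4300) − 1.9(28) = 25 − 29.839 + 236.93 − 53.2 = 178.891.
∂x/∂M = +0.0551, so E_I = 0.0551·(4300/178.891) ≈ 1.324.
E_I > 1: normal good (luxury).

1.324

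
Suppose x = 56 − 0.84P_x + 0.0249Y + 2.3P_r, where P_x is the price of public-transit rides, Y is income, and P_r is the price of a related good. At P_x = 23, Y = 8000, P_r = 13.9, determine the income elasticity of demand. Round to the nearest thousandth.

0.744

x = 56 − 0.84(23) + 0.0249(8000) + 2.3(13.9) = 56 − 19.32 + 199.2 + 31.97 = 267.85.
∂x/∂Y = +0.0249, so E_I = 0.0249·(8000/267.85) ≈ 0.744.
E_I ∈ (0,1): normal good (necessity).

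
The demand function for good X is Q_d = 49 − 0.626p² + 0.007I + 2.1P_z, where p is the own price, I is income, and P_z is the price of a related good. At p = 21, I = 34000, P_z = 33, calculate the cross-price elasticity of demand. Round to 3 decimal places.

0.864

Evaluating quantity at (p, I, P_z) gives Q_d = 49 − 0.626(21)² + 0.007(34000) + 2.1(33) = 49 − 276.066 + 238 + 69.3 = 80.234.
∂Q_d/∂P_z = +2.1, so E_xy = 2.1·(33/80.234) ≈ 0.864.
E_xy > 0: the goods are substitutes.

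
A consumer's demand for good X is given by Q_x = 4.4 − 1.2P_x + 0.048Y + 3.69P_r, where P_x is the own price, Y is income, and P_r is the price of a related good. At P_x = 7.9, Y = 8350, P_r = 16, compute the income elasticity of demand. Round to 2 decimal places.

0.88

Substituting, Q_x = 4.4 − 1.2(7.9) + 0.048(8350) + 3.69(16) = 4.4 − 9.48 + 400.8 + 59.04 = 454.76.
∂Q_x/∂Y = +0.048, so E_I = 0.048·(8350/454.76) ≈ 0.88.
E_I ∈ (0,1): normal good (necessity).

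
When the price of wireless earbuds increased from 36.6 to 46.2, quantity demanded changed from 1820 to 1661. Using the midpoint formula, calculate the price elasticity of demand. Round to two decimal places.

%ΔQ = (1661 − 1820)/[(1820 + 1661)/2] = -159/1740.5 ≈ -0.0914.
%ΔP = (46.2 − 36.6)/[(36.6 + 46.2)/2] = 9.6/41.4 ≈ 0.2319.
Arc elasticity E = %ΔQ/%ΔP ≈ -0.0914/0.2319 ≈ -0.39.
|E| < 1: demand is inelastic over this range.

-0.39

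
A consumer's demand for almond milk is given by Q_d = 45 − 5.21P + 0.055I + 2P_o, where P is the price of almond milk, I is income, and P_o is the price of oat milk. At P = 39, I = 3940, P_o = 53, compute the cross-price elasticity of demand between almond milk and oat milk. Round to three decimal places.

First evaluate Q_d: 45 − 5.21(39) + 0.055(3940) + 2(53) = 45 − 203.19 + 216.7 + 106 = 164.51.
∂Q_d/∂P_o = +2, so E_xy = 2·(53/164.51) ≈ 0.644.
E_xy > 0: the goods are substitutes.

0.644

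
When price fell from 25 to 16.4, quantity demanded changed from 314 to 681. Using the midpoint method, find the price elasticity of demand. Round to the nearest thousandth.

-1.776

%Δq = (681 − 314)/[(314 + 681)/2] = 367/497.5 ≈ 0.7377.
%ΔP = (16.4 − 25)/[(25 + 16.4)/2] = -8.6/20.7 ≈ -0.4155.
Arc elasticity E = %Δq/%ΔP ≈ 0.7377/-0.4155 ≈ -1.776.
|E| > 1: demand is elastic over this range.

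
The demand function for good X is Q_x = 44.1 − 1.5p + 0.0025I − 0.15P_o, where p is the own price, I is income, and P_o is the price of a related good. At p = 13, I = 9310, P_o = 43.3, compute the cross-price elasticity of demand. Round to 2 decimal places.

-0.16

First evaluate Q_x: 44.1 − 1.5(13) + 0.0025(9310) − 0.15(43.3) = 44.1 − 19.5 + 23.275 − 6.495 = 41.38.
∂Q_x/∂P_o = −0.15, so E_xy = -0.15·(43.3/41.38) ≈ -0.16.
E_xy < 0: the goods are complements.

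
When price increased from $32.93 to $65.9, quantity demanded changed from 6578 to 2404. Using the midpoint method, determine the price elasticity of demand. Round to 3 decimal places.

%Δq = (2404 − 6578)/[(6578 + 2404)/2] = -4174/4491 ≈ -0.9294.
%Δp = (65.9 − 32.93)/[(32.93 + 65.9)/2] = 32.97/49.415 ≈ 0.6672.
Arc elasticity E = %Δq/%Δp ≈ -0.9294/0.6672 ≈ -1.393.
|E| > 1: demand is elastic over this range.

-1.393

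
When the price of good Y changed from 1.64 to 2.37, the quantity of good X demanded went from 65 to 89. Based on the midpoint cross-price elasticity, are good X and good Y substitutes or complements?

%ΔQ_x = (89 − 65)/[(65+89)/2] = 24/77 ≈ 0.3117.
%ΔP_y = (2.37 − 1.64)/[(1.64+2.37)/2] ≈ 0.3641.
E_xy = 0.3117/0.3641 ≈ 0.856.
E_xy > 0, so the goods are substitutes.

substitutes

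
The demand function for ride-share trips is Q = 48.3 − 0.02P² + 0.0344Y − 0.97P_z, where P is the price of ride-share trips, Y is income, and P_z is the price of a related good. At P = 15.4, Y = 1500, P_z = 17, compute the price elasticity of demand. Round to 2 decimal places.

First evaluate Q: 48.3 − 0.02(15.4)² + 0.0344(1500) − 0.97(17) = 48.3 − 4.7432 + 51.6 − 16.49 = 78.6668.
∂Q/∂P = −2·0.02·P = -0.616, so E_p = -0.616·(15.4/78.6668) ≈ -0.12.
|E_p| < 1: demand is inelastic.

-0.12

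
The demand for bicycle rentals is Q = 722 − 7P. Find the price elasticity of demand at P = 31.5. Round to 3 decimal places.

-0.440

At P = 31.5, Q = 501.5.
dQ/dP = −7.
Point elasticity E = (dQ/dP)·(P/Q) = -7 × 31.5/501.5 ≈ -0.440.
|E| < 1, so demand is inelastic at this price.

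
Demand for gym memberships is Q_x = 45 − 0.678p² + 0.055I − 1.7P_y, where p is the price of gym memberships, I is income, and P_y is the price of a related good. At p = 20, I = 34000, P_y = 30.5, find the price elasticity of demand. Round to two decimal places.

-0.34

First evaluate Q_x: 45 − 0.678(20)² + 0.055(34000) − 1.7(30.5) = 45 − 271.2 + 1870 − 51.85 = 1591.95.
∂Q_x/∂p = −2·0.678·p = -27.12, so E_p = -27.12·(20/1591.95) ≈ -0.34.
|E_p| < 1: demand is inelastic.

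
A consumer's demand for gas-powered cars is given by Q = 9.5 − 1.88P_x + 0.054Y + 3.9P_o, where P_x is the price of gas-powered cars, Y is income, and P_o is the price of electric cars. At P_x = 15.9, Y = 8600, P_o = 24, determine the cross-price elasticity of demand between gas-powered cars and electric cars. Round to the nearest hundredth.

0.17

Evaluating quantity at (P_x, Y, P_o) gives Q = 9.5 − 1.88(15.9) + 0.054(8600) + 3.9(24) = 9.5 − 29.892 + 464.4 + 93.6 = 537.608.
∂Q/∂P_o = +3.9, so E_xy = 3.9·(24/537.608) ≈ 0.17.
E_xy > 0: the goods are substitutes.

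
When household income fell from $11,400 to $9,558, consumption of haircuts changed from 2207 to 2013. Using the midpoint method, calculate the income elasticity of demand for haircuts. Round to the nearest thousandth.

0.523

%ΔQ = (2013 − 2207)/[(2207+2013)/2] = -194/2110 ≈ -0.0919.
%ΔM = (9,558 − 11,400)/[(11,400+9,558)/2] = -1842/10479 ≈ -0.1758.
E_I = %ΔQ/%ΔM ≈ 0.523.
E_I ∈ (0,1): normal good (necessity).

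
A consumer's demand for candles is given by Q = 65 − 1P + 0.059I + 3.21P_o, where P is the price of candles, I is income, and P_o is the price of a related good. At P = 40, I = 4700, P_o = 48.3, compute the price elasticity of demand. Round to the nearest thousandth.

Substituting, Q = 65 − 1(40) + 0.059(4700) + 3.21(48.3) = 65 − 40 + 277.3 + 155.043 = 457.343.
∂Q/∂P = −1, so E_p = (−1)·(40/457.343) ≈ -0.087.
|E_p| < 1: demand is inelastic.

-0.087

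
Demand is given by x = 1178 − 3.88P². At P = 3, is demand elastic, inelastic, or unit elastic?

inelastic

At P = 3, x = 1143.08.
dx/dP = −2·3.88·P = −23.28.
Point elasticity E = (dx/dP)·(P/x) = -23.28 × 3/1143.08 ≈ -0.061.
|E| ≈ 0.061 < 1, so demand is inelastic.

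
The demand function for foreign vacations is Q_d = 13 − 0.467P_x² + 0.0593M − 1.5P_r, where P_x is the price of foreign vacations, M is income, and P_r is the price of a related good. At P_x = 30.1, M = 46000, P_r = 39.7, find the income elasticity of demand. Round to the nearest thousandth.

1.208

Evaluating quantity at (P_x, M, P_r) gives Q_d = 13 − 0.467(30.1)² + 0.0593(46000) − 1.5(39.7) = 13 − 423.1067 + 2727.8 − 59.55 = 2258.1433.
∂Q_d/∂M = +0.0593, so E_I = 0.0593·(46000/2258.1433) ≈ 1.208.
E_I > 1: normal good (luxury).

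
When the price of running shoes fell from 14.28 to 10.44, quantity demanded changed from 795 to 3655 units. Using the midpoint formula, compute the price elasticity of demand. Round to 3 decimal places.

%Δq = (3655 − 795)/[(795 + 3655)/2] = 2860/2225 ≈ 1.2854.
%ΔP = (10.44 − 14.28)/[(14.28 + 10.44)/2] = -3.84/12.36 ≈ -0.3107.
Arc elasticity E = %Δq/%ΔP ≈ 1.2854/-0.3107 ≈ -4.137.
|E| > 1: demand is elastic over this range.

-4.137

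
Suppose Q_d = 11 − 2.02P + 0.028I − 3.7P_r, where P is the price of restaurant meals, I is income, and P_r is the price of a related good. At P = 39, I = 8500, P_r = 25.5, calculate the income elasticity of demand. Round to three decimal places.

3.137

Q_d = 11 − 2.02(39) + 0.028(8500) − 3.7(25.5) = 11 − 78.78 + 238 − 94.35 = 75.87.
∂Q_d/∂I = +0.028, so E_I = 0.028·(8500/75.87) ≈ 3.137.
E_I > 1: normal good (luxury).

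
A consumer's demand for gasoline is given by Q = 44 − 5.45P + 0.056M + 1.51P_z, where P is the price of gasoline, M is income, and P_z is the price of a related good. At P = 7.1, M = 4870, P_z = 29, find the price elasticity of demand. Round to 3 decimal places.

At the given point, Q = 44 − 5.45(7.1) + 0.056(4870) + 1.51(29) = 44 − 38.695 + 272.72 + 43.79 = 321.815.
∂Q/∂P = −5.45, so E_p = (−5.45)·(7.1/321.815) ≈ -0.120.
|E_p| < 1: demand is inelastic.

-0.120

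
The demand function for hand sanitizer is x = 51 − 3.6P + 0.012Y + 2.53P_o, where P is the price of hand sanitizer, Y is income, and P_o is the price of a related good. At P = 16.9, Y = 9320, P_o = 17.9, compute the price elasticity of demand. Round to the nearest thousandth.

-0.413

Evaluating quantity at (P, Y, P_o) gives x = 51 − 3.6(16.9) + 0.012(9320) + 2.53(17.9) = 51 − 60.84 + 111.84 + 45.287 = 147.287.
∂x/∂P = −3.6, so E_p = (−3.6)·(16.9/147.287) ≈ -0.413.
|E_p| < 1: demand is inelastic.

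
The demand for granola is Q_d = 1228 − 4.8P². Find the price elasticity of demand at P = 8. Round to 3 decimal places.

At P = 8, Q_d = 920.8.
dQ_d/dP = −2·4.8·P = −76.8.
Point elasticity E = (dQ_d/dP)·(P/Q_d) = -76.8 × 8/920.8 ≈ -0.667.
|E| < 1, so demand is inelastic at this price.

-0.667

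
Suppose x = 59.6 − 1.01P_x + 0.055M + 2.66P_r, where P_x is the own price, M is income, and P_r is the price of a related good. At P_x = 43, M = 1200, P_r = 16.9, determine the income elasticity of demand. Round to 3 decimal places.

Substituting, x = 59.6 − 1.01(43) + 0.055(1200) + 2.66(16.9) = 59.6 − 43.43 + 66 + 44.954 = 127.124.
∂x/∂M = +0.055, so E_I = 0.055·(1200/127.124) ≈ 0.519.
E_I ∈ (0,1): normal good (necessity).

0.519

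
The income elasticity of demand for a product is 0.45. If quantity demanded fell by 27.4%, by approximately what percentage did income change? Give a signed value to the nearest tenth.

%ΔQ ≈ E × %ΔI ⇒ %ΔI = %ΔQ / E = (-27.4%)/(0.45) ≈ -60.9%.

-60.9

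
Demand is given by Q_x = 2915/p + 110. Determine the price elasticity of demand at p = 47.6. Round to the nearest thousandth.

-0.358

At p = 47.6, Q_x = 171.2395.
dQ_x/dp = −2915/p² = −1.2865.
Point elasticity E = (dQ_x/dp)·(p/Q_x) = -1.2865 × 47.6/171.2395 ≈ -0.358.
|E| < 1, so demand is inelastic at this price.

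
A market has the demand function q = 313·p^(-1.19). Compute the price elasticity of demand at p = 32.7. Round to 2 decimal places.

For a Cobb–Douglas (constant-elasticity) form q = A·p^α·…, the elasticity with respect to p equals the exponent α at every point.
Here the exponent on p is -1.19, so the price elasticity of demand is -1.19.

-1.19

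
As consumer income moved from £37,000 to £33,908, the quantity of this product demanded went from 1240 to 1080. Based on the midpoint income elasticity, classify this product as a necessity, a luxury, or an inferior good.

luxury

%ΔQ = (1080 − 1240)/[(1240+1080)/2] = -160/1160 ≈ -0.1379.
%ΔY = (33,908 − 37,000)/[(37,000+33,908)/2] = -3092/35454 ≈ -0.0872.
E_I = %ΔQ/%ΔY ≈ 1.582.
E_I > 1: normal good (luxury).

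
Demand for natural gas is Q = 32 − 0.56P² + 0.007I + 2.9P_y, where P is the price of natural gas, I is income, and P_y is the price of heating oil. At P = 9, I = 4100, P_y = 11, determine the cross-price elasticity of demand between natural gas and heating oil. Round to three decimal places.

At the given point, Q = 32 − 0.56(9)² + 0.007(4100) + 2.9(11) = 32 − 45.36 + 28.7 + 31.9 = 47.24.
∂Q/∂P_y = +2.9, so E_xy = 2.9·(11/47.24) ≈ 0.675.
E_xy > 0: the goods are substitutes.

0.675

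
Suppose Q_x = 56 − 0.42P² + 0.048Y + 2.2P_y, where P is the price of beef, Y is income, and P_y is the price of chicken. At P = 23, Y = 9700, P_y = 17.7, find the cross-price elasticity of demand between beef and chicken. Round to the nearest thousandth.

0.115

First evaluate Q_x: 56 − 0.42(23)² + 0.048(9700) + 2.2(17.7) = 56 − 222.18 + 465.6 + 38.94 = 338.36.
∂Q_x/∂P_y = +2.2, so E_xy = 2.2·(17.7/338.36) ≈ 0.115.
E_xy > 0: the goods are substitutes.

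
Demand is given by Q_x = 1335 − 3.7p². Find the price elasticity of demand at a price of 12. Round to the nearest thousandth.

At p = 12, Q_x = 802.2.
dQ_x/dp = −2·3.7·p = −88.8.
Point elasticity E = (dQ_x/dp)·(p/Q_x) = -88.8 × 12/802.2 ≈ -1.328.
|E| > 1, so demand is elastic at this price.

-1.328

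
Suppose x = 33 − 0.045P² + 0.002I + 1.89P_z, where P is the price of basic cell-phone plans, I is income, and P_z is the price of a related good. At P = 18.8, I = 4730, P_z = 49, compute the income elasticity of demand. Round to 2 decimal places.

0.08

First evaluate x: 33 − 0.045(18.8)² + 0.002(4730) + 1.89(49) = 33 − 15.9048 + 9.46 + 92.61 = 119.1652.
∂x/∂I = +0.002, so E_I = 0.002·(4730/119.1652) ≈ 0.08.
E_I ∈ (0,1): normal good (necessity).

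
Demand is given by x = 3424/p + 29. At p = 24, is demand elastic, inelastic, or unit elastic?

At p = 24, x = 171.6667.
dx/dp = −3424/p² = −5.9444.
Point elasticity E = (dx/dp)·(p/x) = -5.9444 × 24/171.6667 ≈ -0.831.
|E| ≈ 0.831 < 1, so demand is inelastic.

inelastic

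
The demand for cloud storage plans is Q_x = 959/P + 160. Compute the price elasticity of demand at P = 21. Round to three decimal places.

At P = 21, Q_x = 205.6667.
dQ_x/dP = −959/P² = −2.1746.
Point elasticity E = (dQ_x/dP)·(P/Q_x) = -2.1746 × 21/205.6667 ≈ -0.222.
|E| < 1, so demand is inelastic at this price.

-0.222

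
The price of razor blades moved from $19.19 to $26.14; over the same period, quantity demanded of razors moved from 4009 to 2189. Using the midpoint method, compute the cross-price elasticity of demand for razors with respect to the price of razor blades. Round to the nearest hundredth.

%ΔQ_x = (2189 − 4009)/[(4009+2189)/2] = -1820/3099 ≈ -0.5873.
%ΔP_y = (26.14 − 19.19)/[(19.19+26.14)/2] ≈ 0.3066.
E_xy = -0.5873/0.3066 ≈ -1.92.
E_xy < 0, so razors and razor blades are complements.

-1.92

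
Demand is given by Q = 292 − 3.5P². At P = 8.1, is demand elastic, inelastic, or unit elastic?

At P = 8.1, Q = 62.365.
dQ/dP = −2·3.5·P = −56.7.
Point elasticity E = (dQ/dP)·(P/Q) = -56.7 × 8.1/62.365 ≈ -7.364.
|E| ≈ 7.364 > 1, so demand is elastic.

elastic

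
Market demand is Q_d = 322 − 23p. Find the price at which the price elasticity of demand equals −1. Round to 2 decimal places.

7.00

For linear demand Q_d = a − bp, E = −bp/(a − bp). |E| = 1 ⇒ bp = a − bp ⇒ p = a/(2b).
p = 322/(2·23) = 7.00.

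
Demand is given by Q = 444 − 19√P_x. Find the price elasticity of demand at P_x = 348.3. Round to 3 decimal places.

At P_x = 348.3, Q = 89.4069.
dQ/dP_x = −19/(2√P_x) = −19/(2·18.6628).
Point elasticity E = (dQ/dP_x)·(P_x/Q) = -0.509 × 348.3/89.4069 ≈ -1.983.
|E| > 1, so demand is elastic at this price.

-1.983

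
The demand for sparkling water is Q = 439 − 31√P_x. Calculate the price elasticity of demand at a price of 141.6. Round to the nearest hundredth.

-2.63

At P_x = 141.6, Q = 70.113.
dQ/dP_x = −31/(2√P_x) = −31/(2·11.8996).
Point elasticity E = (dQ/dP_x)·(P_x/Q) = -1.3026 × 141.6/70.113 ≈ -2.63.
|E| > 1, so demand is elastic at this price.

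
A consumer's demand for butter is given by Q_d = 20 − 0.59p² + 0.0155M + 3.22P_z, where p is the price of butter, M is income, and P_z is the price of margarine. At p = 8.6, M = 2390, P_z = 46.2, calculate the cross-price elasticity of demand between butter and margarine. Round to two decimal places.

0.92

Substituting, Q_d = 20 − 0.59(8.6)² + 0.0155(2390) + 3.22(46.2) = 20 − 43.6364 + 37.045 + 148.764 = 162.1726.
∂Q_d/∂P_z = +3.22, so E_xy = 3.22·(46.2/162.1726) ≈ 0.92.
E_xy > 0: the goods are substitutes.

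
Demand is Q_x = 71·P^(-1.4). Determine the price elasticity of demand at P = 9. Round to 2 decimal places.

-1.40

For a Cobb–Douglas (constant-elasticity) form Q_x = A·P^α·…, the elasticity with respect to P equals the exponent α at every point.
Here the exponent on P is -1.4, so the price elasticity of demand is -1.40.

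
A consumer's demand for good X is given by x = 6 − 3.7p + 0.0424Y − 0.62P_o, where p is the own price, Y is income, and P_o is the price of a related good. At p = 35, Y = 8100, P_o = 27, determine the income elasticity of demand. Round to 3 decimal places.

x = 6 − 3.7(35) + 0.0424(8100) − 0.62(27) = 6 − 129.5 + 343.44 − 16.74 = 203.2.
∂x/∂Y = +0.0424, so E_I = 0.0424·(8100/203.2) ≈ 1.690.
E_I > 1: normal good (luxury).

1.690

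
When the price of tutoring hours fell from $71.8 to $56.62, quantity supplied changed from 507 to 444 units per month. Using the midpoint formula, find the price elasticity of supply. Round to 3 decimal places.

0.560

%Δq = (444 − 507)/[(507 + 444)/2] = -63/475.5 ≈ -0.1325.
%ΔP = (56.62 − 71.8)/[(71.8 + 56.62)/2] = -15.18/64.21 ≈ -0.2364.
Arc elasticity E = %Δq/%ΔP ≈ -0.1325/-0.2364 ≈ 0.560.
|E| < 1: supply is inelastic over this range.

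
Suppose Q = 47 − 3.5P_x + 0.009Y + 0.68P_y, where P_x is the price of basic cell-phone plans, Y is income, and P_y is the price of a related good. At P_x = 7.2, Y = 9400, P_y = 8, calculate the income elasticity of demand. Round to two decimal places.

0.76

Q = 47 − 3.5(7.2) + 0.009(9400) + 0.68(8) = 47 − 25.2 + 84.6 + 5.44 = 111.84.
∂Q/∂Y = +0.009, so E_I = 0.009·(9400/111.84) ≈ 0.76.
E_I ∈ (0,1): normal good (necessity).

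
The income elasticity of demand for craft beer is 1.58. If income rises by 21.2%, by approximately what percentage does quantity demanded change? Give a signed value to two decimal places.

33.50

%ΔQ ≈ E × %ΔI = (1.58) × (21.2%) ≈ 33.50%.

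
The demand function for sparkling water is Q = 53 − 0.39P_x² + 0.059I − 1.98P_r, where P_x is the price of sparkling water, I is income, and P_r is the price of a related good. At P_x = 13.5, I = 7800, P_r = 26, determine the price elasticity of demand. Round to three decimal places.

At the given point, Q = 53 − 0.39(13.5)² + 0.059(7800) − 1.98(26) = 53 − 71.0775 + 460.2 − 51.48 = 390.6425.
∂Q/∂P_x = −2·0.39·P_x = -10.53, so E_p = -10.53·(13.5/390.6425) ≈ -0.364.
|E_p| < 1: demand is inelastic.

-0.364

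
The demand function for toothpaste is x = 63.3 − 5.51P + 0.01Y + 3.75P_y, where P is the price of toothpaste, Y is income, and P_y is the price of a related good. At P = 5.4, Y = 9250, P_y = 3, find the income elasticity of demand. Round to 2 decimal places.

x = 63.3 − 5.51(5.4) + 0.01(9250) + 3.75(3) = 63.3 − 29.754 + 92.5 + 11.25 = 137.296.
∂x/∂Y = +0.01, so E_I = 0.01·(9250/137.296) ≈ 0.67.
E_I ∈ (0,1): normal good (necessity).

0.67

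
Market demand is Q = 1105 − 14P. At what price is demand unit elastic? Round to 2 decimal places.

39.46

For linear demand Q = a − bP, E = −bP/(a − bP). |E| = 1 ⇒ bP = a − bP ⇒ P = a/(2b).
P = 1105/(2·14) ≈ 39.46.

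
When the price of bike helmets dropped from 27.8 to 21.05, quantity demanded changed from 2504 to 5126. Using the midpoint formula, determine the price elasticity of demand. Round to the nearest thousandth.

-2.487

%ΔQ = (5126 − 2504)/[(2504 + 5126)/2] = 2622/3815 ≈ 0.6873.
%ΔP = (21.05 − 27.8)/[(27.8 + 21.05)/2] = -6.75/24.425 ≈ -0.2764.
Arc elasticity E = %ΔQ/%ΔP ≈ 0.6873/-0.2764 ≈ -2.487.
|E| > 1: demand is elastic over this range.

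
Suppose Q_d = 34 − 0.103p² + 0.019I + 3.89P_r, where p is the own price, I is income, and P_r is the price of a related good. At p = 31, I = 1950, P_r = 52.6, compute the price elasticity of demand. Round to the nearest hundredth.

-1.12

Substituting, Q_d = 34 − 0.103(31)² + 0.019(1950) + 3.89(52.6) = 34 − 98.983 + 37.05 + 204.614 = 176.681.
∂Q_d/∂p = −2·0.103·p = -6.386, so E_p = -6.386·(31/176.681) ≈ -1.12.
|E_p| > 1: demand is elastic.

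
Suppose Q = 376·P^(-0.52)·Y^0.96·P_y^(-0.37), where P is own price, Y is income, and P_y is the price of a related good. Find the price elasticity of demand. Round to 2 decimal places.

For a Cobb–Douglas (constant-elasticity) form Q = A·P^α·…, the elasticity with respect to P equals the exponent α at every point.
Here the exponent on P is -0.52, so the price elasticity of demand is -0.52.

-0.52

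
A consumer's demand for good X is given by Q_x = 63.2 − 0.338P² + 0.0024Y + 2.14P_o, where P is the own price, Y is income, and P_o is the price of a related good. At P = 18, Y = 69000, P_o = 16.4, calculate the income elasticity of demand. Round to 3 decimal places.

At the given point, Q_x = 63.2 − 0.338(18)² + 0.0024(69000) + 2.14(16.4) = 63.2 − 109.512 + 165.6 + 35.096 = 154.384.
∂Q_x/∂Y = +0.0024, so E_I = 0.0024·(69000/154.384) ≈ 1.073.
E_I > 1: normal good (luxury).

1.073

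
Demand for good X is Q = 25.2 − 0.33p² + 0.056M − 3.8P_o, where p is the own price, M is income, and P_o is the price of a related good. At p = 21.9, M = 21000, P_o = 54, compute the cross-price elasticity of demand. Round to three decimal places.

First evaluate Q: 25.2 − 0.33(21.9)² + 0.056(21000) − 3.8(54) = 25.2 − 158.2713 + 1176 − 205.2 = 837.7287.
∂Q/∂P_o = −3.8, so E_xy = -3.8·(54/837.7287) ≈ -0.245.
E_xy < 0: the goods are complements.

-0.245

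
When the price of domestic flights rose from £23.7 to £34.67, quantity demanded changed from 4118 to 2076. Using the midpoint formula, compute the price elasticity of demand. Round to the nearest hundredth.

%ΔQ = (2076 − 4118)/[(4118 + 2076)/2] = -2042/3097 ≈ -0.6593.
%Δp = (34.67 − 23.7)/[(23.7 + 34.67)/2] = 10.97/29.185 ≈ 0.3759.
Arc elasticity E = %ΔQ/%Δp ≈ -0.6593/0.3759 ≈ -1.75.
|E| > 1: demand is elastic over this range.

-1.75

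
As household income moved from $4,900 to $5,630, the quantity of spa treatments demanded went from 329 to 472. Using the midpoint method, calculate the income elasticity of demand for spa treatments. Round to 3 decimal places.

2.575

%ΔQ = (472 − 329)/[(329+472)/2] = 143/400.5 ≈ 0.3571.
%ΔI = (5,630 − 4,900)/[(4,900+5,630)/2] = 730/5265 ≈ 0.1387.
E_I = %ΔQ/%ΔI ≈ 2.575.
E_I > 1: normal good (luxury).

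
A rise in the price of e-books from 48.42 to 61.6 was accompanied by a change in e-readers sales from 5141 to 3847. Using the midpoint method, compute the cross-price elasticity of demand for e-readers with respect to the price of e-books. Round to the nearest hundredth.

%ΔQ_x = (3847 − 5141)/[(5141+3847)/2] = -1294/4494 ≈ -0.2879.
%ΔP_y = (61.6 − 48.42)/[(48.42+61.6)/2] ≈ 0.2396.
E_xy = -0.2879/0.2396 ≈ -1.20.
E_xy < 0, so e-readers and e-books are complements.

-1.20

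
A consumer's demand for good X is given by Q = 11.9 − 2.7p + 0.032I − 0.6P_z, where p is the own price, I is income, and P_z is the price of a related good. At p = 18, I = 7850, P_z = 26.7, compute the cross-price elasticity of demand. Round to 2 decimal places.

-0.08

Substituting, Q = 11.9 − 2.7(18) + 0.032(7850) − 0.6(26.7) = 11.9 − 48.6 + 251.2 − 16.02 = 198.48.
∂Q/∂P_z = −0.6, so E_xy = -0.6·(26.7/198.48) ≈ -0.08.
E_xy < 0: the goods are complements.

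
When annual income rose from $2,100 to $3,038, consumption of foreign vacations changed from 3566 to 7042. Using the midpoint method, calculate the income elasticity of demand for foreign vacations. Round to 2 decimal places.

%ΔQ = (7042 − 3566)/[(3566+7042)/2] = 3476/5304 ≈ 0.6554.
%ΔI = (3,038 − 2,100)/[(2,100+3,038)/2] = 938/2569 ≈ 0.3651.
E_I = %ΔQ/%ΔI ≈ 1.79.
E_I > 1: normal good (luxury).

1.79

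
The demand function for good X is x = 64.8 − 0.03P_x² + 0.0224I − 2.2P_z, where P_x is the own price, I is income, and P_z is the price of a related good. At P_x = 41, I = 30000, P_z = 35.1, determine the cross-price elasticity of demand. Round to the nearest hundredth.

-0.13

First evaluate x: 64.8 − 0.03(41)² + 0.0224(30000) − 2.2(35.1) = 64.8 − 50.43 + 672 − 77.22 = 609.15.
∂x/∂P_z = −2.2, so E_xy = -2.2·(35.1/609.15) ≈ -0.13.
E_xy < 0: the goods are complements.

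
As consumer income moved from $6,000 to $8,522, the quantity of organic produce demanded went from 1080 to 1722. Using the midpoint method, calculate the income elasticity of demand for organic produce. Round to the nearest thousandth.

%ΔQ = (1722 − 1080)/[(1080+1722)/2] = 642/1401 ≈ 0.4582.
%ΔI = (8,522 − 6,000)/[(6,000+8,522)/2] = 2522/7261 ≈ 0.3473.
E_I = %ΔQ/%ΔI ≈ 1.319.
E_I > 1: normal good (luxury).

1.319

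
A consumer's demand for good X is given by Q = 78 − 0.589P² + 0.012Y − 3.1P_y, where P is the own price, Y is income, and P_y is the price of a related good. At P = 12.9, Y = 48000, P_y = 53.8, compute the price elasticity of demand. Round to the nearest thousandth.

-0.504

First evaluate Q: 78 − 0.589(12.9)² + 0.012(48000) − 3.1(53.8) = 78 − 98.0155 + 576 − 166.78 = 389.2045.
∂Q/∂P = −2·0.589·P = -15.1962, so E_p = -15.1962·(12.9/389.2045) ≈ -0.504.
|E_p| < 1: demand is inelastic.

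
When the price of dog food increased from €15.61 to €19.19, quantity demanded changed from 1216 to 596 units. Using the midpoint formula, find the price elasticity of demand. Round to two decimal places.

%ΔQ = (596 − 1216)/[(1216 + 596)/2] = -620/906 ≈ -0.6843.
%Δp = (19.19 − 15.61)/[(15.61 + 19.19)/2] = 3.58/17.4 ≈ 0.2057.
Arc elasticity E = %ΔQ/%Δp ≈ -0.6843/0.2057 ≈ -3.33.
|E| > 1: demand is elastic over this range.

-3.33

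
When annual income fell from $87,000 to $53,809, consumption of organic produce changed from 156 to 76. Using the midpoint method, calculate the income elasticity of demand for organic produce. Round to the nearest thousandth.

1.463

%ΔQ = (76 − 156)/[(156+76)/2] = -80/116 ≈ -0.6897.
%ΔI = (53,809 − 87,000)/[(87,000+53,809)/2] = -33191/70404.5 ≈ -0.4714.
E_I = %ΔQ/%ΔI ≈ 1.463.
E_I > 1: normal good (luxury).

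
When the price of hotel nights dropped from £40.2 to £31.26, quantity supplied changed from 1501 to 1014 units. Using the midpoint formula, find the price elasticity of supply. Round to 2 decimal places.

%ΔQ = (1014 − 1501)/[(1501 + 1014)/2] = -487/1257.5 ≈ -0.3873.
%Δp = (31.26 − 40.2)/[(40.2 + 31.26)/2] = -8.94/35.73 ≈ -0.2502.
Arc elasticity E = %ΔQ/%Δp ≈ -0.3873/-0.2502 ≈ 1.55.
|E| > 1: supply is elastic over this range.

1.55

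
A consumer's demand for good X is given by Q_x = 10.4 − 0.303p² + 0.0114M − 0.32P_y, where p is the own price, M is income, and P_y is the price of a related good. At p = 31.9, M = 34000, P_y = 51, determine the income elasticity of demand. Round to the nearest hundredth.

5.28

Substituting, Q_x = 10.4 − 0.303(31.9)² + 0.0114(34000) − 0.32(51) = 10.4 − 308.3358 + 387.6 − 16.32 = 73.3442.
∂Q_x/∂M = +0.0114, so E_I = 0.0114·(34000/73.3442) ≈ 5.28.
E_I > 1: normal good (luxury).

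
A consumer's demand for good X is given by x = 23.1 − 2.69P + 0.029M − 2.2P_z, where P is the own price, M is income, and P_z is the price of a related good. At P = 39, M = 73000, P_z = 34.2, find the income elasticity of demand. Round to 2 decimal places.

1.08

First evaluate x: 23.1 − 2.69(39) + 0.029(73000) − 2.2(34.2) = 23.1 − 104.91 + 2117 − 75.24 = 1959.95.
∂x/∂M = +0.029, so E_I = 0.029·(73000/1959.95) ≈ 1.08.
E_I > 1: normal good (luxury).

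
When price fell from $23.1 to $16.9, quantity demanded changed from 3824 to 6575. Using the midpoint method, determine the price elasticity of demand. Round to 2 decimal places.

%ΔQ = (6575 − 3824)/[(3824 + 6575)/2] = 2751/5199.5 ≈ 0.5291.
%Δp = (16.9 − 23.1)/[(23.1 + 16.9)/2] = -6.2/20 ≈ -0.3100.
Arc elasticity E = %ΔQ/%Δp ≈ 0.5291/-0.3100 ≈ -1.71.
|E| > 1: demand is elastic over this range.

-1.71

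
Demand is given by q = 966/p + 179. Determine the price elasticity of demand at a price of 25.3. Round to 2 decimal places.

At p = 25.3, q = 217.1818.
dq/dp = −966/p² = −1.5092.
Point elasticity E = (dq/dp)·(p/q) = -1.5092 × 25.3/217.1818 ≈ -0.18.
|E| < 1, so demand is inelastic at this price.

-0.18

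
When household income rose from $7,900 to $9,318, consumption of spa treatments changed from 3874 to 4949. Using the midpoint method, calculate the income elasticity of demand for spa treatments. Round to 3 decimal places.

1.479

%ΔQ = (4949 − 3874)/[(3874+4949)/2] = 1075/4411.5 ≈ 0.2437.
%ΔM = (9,318 − 7,900)/[(7,900+9,318)/2] = 1418/8609 ≈ 0.1647.
E_I = %ΔQ/%ΔM ≈ 1.479.
E_I > 1: normal good (luxury).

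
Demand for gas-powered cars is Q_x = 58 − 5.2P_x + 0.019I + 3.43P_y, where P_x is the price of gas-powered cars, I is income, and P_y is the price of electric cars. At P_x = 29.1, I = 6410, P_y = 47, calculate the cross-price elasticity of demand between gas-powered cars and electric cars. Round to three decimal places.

Q_x = 58 − 5.2(29.1) + 0.019(6410) + 3.43(47) = 58 − 151.32 + 121.79 + 161.21 = 189.68.
∂Q_x/∂P_y = +3.43, so E_xy = 3.43·(47/189.68) ≈ 0.850.
E_xy > 0: the goods are substitutes.

0.850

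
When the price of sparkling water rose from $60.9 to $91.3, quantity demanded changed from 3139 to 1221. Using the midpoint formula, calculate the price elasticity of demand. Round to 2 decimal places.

%Δq = (1221 − 3139)/[(3139 + 1221)/2] = -1918/2180 ≈ -0.8798.
%Δp = (91.3 − 60.9)/[(60.9 + 91.3)/2] = 30.4/76.1 ≈ 0.3995.
Arc elasticity E = %Δq/%Δp ≈ -0.8798/0.3995 ≈ -2.20.
|E| > 1: demand is elastic over this range.

-2.20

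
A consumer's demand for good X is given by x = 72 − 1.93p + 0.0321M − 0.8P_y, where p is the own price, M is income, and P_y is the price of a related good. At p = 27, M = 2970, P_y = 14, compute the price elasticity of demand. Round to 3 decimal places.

x = 72 − 1.93(27) + 0.0321(2970) − 0.8(14) = 72 − 52.11 + 95.337 − 11.2 = 104.027.
∂x/∂p = −1.93, so E_p = (−1.93)·(27/104.027) ≈ -0.501.
|E_p| < 1: demand is inelastic.

-0.501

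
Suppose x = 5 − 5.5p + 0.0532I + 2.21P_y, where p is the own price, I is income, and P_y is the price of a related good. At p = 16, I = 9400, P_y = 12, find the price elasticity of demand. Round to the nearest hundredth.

At the given point, x = 5 − 5.5(16) + 0.0532(9400) + 2.21(12) = 5 − 88 + 500.08 + 26.52 = 443.6.
∂x/∂p = −5.5, so E_p = (−5.5)·(16/443.6) ≈ -0.20.
|E_p| < 1: demand is inelastic.

-0.20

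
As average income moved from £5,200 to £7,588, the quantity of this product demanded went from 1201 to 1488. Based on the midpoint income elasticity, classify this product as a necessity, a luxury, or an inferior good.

%ΔQ = (1488 − 1201)/[(1201+1488)/2] = 287/1344.5 ≈ 0.2135.
%ΔI = (7,588 − 5,200)/[(5,200+7,588)/2] = 2388/6394 ≈ 0.3735.
E_I = %ΔQ/%ΔI ≈ 0.572.
E_I ∈ (0,1): normal good (necessity).

necessity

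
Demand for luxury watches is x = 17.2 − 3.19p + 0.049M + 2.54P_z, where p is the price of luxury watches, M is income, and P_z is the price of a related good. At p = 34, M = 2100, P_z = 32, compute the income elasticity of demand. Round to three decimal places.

x = 17.2 − 3.19(34) + 0.049(2100) + 2.54(32) = 17.2 − 108.46 + 102.9 + 81.28 = 92.92.
∂x/∂M = +0.049, so E_I = 0.049·(2100/92.92) ≈ 1.107.
E_I > 1: normal good (luxury).

1.107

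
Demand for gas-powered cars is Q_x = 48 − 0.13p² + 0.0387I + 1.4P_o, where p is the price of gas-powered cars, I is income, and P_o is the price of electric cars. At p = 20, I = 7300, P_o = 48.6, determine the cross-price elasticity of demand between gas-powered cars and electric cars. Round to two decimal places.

Q_x = 48 − 0.13(20)² + 0.0387(7300) + 1.4(48.6) = 48 − 52 + 282.51 + 68.04 = 346.55.
∂Q_x/∂P_o = +1.4, so E_xy = 1.4·(48.6/346.55) ≈ 0.20.
E_xy > 0: the goods are substitutes.

0.20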